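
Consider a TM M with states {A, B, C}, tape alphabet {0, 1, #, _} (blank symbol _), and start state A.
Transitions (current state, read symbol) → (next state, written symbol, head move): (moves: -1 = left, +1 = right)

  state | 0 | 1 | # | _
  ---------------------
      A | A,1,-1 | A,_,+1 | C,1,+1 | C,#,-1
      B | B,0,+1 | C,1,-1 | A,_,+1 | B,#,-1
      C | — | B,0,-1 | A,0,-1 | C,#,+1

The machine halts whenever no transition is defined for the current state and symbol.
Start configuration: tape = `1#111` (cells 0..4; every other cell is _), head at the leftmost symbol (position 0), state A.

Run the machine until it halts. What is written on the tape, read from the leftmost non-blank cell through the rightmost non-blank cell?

101011

state=A head=0 tape=_[1]#111   (A,1)→(A,_,+1)
state=A head=1 tape=__[#]111   (A,#)→(C,1,+1)
state=C head=2 tape=__1[1]11   (C,1)→(B,0,-1)
state=B head=1 tape=__[1]011   (B,1)→(C,1,-1)
state=C head=0 tape=_[_]1011   (C,_)→(C,#,+1)
state=C head=1 tape=_#[1]011   (C,1)→(B,0,-1)
state=B head=0 tape=_[#]0011   (B,#)→(A,_,+1)
state=A head=1 tape=__[0]011   (A,0)→(A,1,-1)
state=A head=0 tape=_[_]1011   (A,_)→(C,#,-1)
state=C head=-1 tape=[_]#1011   (C,_)→(C,#,+1)
state=C head=0 tape=#[#]1011   (C,#)→(A,0,-1)
state=A head=-1 tape=[#]01011   (A,#)→(C,1,+1)
state=C head=0 tape=1[0]1011
The non-blank tape span at halt is 101011.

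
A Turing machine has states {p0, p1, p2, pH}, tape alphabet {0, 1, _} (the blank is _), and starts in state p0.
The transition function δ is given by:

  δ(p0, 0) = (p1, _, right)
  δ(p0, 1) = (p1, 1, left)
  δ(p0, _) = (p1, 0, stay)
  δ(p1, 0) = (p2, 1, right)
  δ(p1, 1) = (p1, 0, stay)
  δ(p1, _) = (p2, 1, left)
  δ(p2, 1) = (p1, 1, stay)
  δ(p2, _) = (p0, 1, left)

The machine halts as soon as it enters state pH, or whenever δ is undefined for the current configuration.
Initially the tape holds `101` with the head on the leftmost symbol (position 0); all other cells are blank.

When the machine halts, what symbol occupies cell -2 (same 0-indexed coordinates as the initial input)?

1

p0 | ___[1]01   read 1 → write 1, move left, go to p1
p1 | __[_]101   read _ → write 1, move left, go to p2
p2 | _[_]1101   read _ → write 1, move left, go to p0
p0 | [_]11101   read _ → write 0, move stay, go to p1
p1 | [0]11101   read 0 → write 1, move right, go to p2
p2 | 1[1]1101   read 1 → write 1, move stay, go to p1
p1 | 1[1]1101   read 1 → write 0, move stay, go to p1
p1 | 1[0]1101   read 0 → write 1, move right, go to p2
p2 | 11[1]101   read 1 → write 1, move stay, go to p1
p1 | 11[1]101   read 1 → write 0, move stay, go to p1
p1 | 11[0]101   read 0 → write 1, move right, go to p2
p2 | 111[1]01   read 1 → write 1, move stay, go to p1
p1 | 111[1]01   read 1 → write 0, move stay, go to p1
p1 | 111[0]01   read 0 → write 1, move right, go to p2
p2 | 1111[0]1
Cell -2 holds 1 when M halts.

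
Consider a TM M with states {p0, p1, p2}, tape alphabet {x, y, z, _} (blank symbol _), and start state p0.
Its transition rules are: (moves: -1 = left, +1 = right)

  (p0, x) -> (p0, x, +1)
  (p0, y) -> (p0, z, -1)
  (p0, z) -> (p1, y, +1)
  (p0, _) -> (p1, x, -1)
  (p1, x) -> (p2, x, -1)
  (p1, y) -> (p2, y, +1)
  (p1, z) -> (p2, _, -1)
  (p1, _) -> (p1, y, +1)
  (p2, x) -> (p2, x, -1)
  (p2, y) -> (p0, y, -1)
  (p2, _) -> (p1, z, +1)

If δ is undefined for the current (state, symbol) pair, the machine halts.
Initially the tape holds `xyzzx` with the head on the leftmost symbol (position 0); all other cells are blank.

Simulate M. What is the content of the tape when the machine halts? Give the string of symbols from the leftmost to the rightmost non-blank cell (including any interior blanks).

state=p0 head=0 tape=[x]yzzx   (p0,x)→(p0,x,+1)
state=p0 head=1 tape=x[y]zzx   (p0,y)→(p0,z,-1)
state=p0 head=0 tape=[x]zzzx   (p0,x)→(p0,x,+1)
state=p0 head=1 tape=x[z]zzx   (p0,z)→(p1,y,+1)
state=p1 head=2 tape=xy[z]zx   (p1,z)→(p2,_,-1)
state=p2 head=1 tape=x[y]_zx   (p2,y)→(p0,y,-1)
state=p0 head=0 tape=[x]y_zx   (p0,x)→(p0,x,+1)
state=p0 head=1 tape=x[y]_zx   (p0,y)→(p0,z,-1)
state=p0 head=0 tape=[x]z_zx   (p0,x)→(p0,x,+1)
state=p0 head=1 tape=x[z]_zx   (p0,z)→(p1,y,+1)
state=p1 head=2 tape=xy[_]zx   (p1,_)→(p1,y,+1)
state=p1 head=3 tape=xyy[z]x   (p1,z)→(p2,_,-1)
state=p2 head=2 tape=xy[y]_x   (p2,y)→(p0,y,-1)
state=p0 head=1 tape=x[y]y_x   (p0,y)→(p0,z,-1)
state=p0 head=0 tape=[x]zy_x   (p0,x)→(p0,x,+1)
state=p0 head=1 tape=x[z]y_x   (p0,z)→(p1,y,+1)
state=p1 head=2 tape=xy[y]_x   (p1,y)→(p2,y,+1)
state=p2 head=3 tape=xyy[_]x   (p2,_)→(p1,z,+1)
state=p1 head=4 tape=xyyz[x]   (p1,x)→(p2,x,-1)
state=p2 head=3 tape=xyy[z]x
The non-blank tape span at halt is xyyzx.

xyyzx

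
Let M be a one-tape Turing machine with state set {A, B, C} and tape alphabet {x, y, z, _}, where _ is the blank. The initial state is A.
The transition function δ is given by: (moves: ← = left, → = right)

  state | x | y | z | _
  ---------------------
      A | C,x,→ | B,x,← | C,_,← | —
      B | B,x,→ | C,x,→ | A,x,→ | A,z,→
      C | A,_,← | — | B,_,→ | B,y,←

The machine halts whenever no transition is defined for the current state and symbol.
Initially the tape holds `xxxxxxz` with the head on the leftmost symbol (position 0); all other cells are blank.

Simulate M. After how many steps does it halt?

state=A head=0 tape=[x]xxxxxz__   (A,x)→(C,x,→)
state=C head=1 tape=x[x]xxxxz__   (C,x)→(A,_,←)
state=A head=0 tape=[x]_xxxxz__   (A,x)→(C,x,→)
state=C head=1 tape=x[_]xxxxz__   (C,_)→(B,y,←)
state=B head=0 tape=[x]yxxxxz__   (B,x)→(B,x,→)
state=B head=1 tape=x[y]xxxxz__   (B,y)→(C,x,→)
state=C head=2 tape=xx[x]xxxz__   (C,x)→(A,_,←)
state=A head=1 tape=x[x]_xxxz__   (A,x)→(C,x,→)
state=C head=2 tape=xx[_]xxxz__   (C,_)→(B,y,←)
state=B head=1 tape=x[x]yxxxz__   (B,x)→(B,x,→)
state=B head=2 tape=xx[y]xxxz__   (B,y)→(C,x,→)
state=C head=3 tape=xxx[x]xxz__   (C,x)→(A,_,←)
state=A head=2 tape=xx[x]_xxz__   (A,x)→(C,x,→)
state=C head=3 tape=xxx[_]xxz__   (C,_)→(B,y,←)
state=B head=2 tape=xx[x]yxxz__   (B,x)→(B,x,→)
state=B head=3 tape=xxx[y]xxz__   (B,y)→(C,x,→)
state=C head=4 tape=xxxx[x]xz__   (C,x)→(A,_,←)
state=A head=3 tape=xxx[x]_xz__   (A,x)→(C,x,→)
state=C head=4 tape=xxxx[_]xz__   (C,_)→(B,y,←)
state=B head=3 tape=xxx[x]yxz__   (B,x)→(B,x,→)
state=B head=4 tape=xxxx[y]xz__   (B,y)→(C,x,→)
state=C head=5 tape=xxxxx[x]z__   (C,x)→(A,_,←)
state=A head=4 tape=xxxx[x]_z__   (A,x)→(C,x,→)
state=C head=5 tape=xxxxx[_]z__   (C,_)→(B,y,←)
state=B head=4 tape=xxxx[x]yz__   (B,x)→(B,x,→)
state=B head=5 tape=xxxxx[y]z__   (B,y)→(C,x,→)
state=C head=6 tape=xxxxxx[z]__   (C,z)→(B,_,→)
state=B head=7 tape=xxxxxx_[_]_   (B,_)→(A,z,→)
state=A head=8 tape=xxxxxx_z[_]
M halts after 28 transitions.

28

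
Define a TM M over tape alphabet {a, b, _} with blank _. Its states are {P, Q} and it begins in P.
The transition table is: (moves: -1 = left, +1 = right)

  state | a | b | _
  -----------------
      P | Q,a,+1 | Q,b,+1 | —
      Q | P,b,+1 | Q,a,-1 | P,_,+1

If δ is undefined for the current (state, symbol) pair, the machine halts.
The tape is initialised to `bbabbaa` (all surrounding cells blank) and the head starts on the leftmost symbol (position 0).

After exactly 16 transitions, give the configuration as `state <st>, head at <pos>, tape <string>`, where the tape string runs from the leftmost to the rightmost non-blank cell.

P | _[b]babbaa__   read b → write b, move +1, go to Q
Q | _b[b]abbaa__   read b → write a, move -1, go to Q
Q | _[b]aabbaa__   read b → write a, move -1, go to Q
Q | [_]aaabbaa__   read _ → write _, move +1, go to P
P | _[a]aabbaa__   read a → write a, move +1, go to Q
Q | _a[a]abbaa__   read a → write b, move +1, go to P
P | _ab[a]bbaa__   read a → write a, move +1, go to Q
Q | _aba[b]baa__   read b → write a, move -1, go to Q
Q | _ab[a]abaa__   read a → write b, move +1, go to P
P | _abb[a]baa__   read a → write a, move +1, go to Q
Q | _abba[b]aa__   read b → write a, move -1, go to Q
Q | _abb[a]aaa__   read a → write b, move +1, go to P
P | _abbb[a]aa__   read a → write a, move +1, go to Q
Q | _abbba[a]a__   read a → write b, move +1, go to P
P | _abbbab[a]__   read a → write a, move +1, go to Q
Q | _abbbaba[_]_   read _ → write _, move +1, go to P
P | _abbbaba_[_]
After 16 steps: state P, head at 8, tape abbbaba.

state P, head at 8, tape abbbaba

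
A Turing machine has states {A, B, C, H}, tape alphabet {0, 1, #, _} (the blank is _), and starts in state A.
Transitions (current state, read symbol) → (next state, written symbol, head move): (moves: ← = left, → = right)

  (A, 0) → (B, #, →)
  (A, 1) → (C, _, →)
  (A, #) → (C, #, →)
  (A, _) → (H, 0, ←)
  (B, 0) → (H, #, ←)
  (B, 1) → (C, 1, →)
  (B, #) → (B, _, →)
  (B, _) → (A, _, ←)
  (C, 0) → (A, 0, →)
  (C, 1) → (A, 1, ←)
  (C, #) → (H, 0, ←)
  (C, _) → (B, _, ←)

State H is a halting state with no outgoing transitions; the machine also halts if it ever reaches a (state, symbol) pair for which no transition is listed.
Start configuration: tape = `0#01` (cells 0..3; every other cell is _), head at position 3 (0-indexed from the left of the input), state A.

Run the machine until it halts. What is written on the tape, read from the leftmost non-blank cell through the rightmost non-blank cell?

0#0

state=A head=3 tape=0#0[1]_   (A,1)→(C,_,→)
state=C head=4 tape=0#0_[_]   (C,_)→(B,_,←)
state=B head=3 tape=0#0[_]_   (B,_)→(A,_,←)
state=A head=2 tape=0#[0]__   (A,0)→(B,#,→)
state=B head=3 tape=0##[_]_   (B,_)→(A,_,←)
state=A head=2 tape=0#[#]__   (A,#)→(C,#,→)
state=C head=3 tape=0##[_]_   (C,_)→(B,_,←)
state=B head=2 tape=0#[#]__   (B,#)→(B,_,→)
state=B head=3 tape=0#_[_]_   (B,_)→(A,_,←)
state=A head=2 tape=0#[_]__   (A,_)→(H,0,←)
state=H head=1 tape=0[#]0__
The non-blank tape span at halt is 0#0.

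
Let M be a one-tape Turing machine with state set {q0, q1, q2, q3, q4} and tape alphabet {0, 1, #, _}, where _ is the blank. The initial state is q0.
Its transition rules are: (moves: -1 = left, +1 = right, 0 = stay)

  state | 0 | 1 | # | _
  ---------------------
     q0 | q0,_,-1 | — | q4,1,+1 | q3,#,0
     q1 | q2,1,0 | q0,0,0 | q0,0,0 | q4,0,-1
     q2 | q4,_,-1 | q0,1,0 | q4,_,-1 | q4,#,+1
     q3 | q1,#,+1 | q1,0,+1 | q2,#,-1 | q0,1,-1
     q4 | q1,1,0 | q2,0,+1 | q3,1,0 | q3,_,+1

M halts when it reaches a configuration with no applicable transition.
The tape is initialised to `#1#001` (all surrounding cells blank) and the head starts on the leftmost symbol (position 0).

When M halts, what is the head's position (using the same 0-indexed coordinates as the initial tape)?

0

q0 | [#]1#001   read # → write 1, move +1, go to q4
q4 | 1[1]#001   read 1 → write 0, move +1, go to q2
q2 | 10[#]001   read # → write _, move -1, go to q4
q4 | 1[0]_001   read 0 → write 1, move 0, go to q1
q1 | 1[1]_001   read 1 → write 0, move 0, go to q0
q0 | 1[0]_001   read 0 → write _, move -1, go to q0
q0 | [1]__001
At halt the head is at cell 0.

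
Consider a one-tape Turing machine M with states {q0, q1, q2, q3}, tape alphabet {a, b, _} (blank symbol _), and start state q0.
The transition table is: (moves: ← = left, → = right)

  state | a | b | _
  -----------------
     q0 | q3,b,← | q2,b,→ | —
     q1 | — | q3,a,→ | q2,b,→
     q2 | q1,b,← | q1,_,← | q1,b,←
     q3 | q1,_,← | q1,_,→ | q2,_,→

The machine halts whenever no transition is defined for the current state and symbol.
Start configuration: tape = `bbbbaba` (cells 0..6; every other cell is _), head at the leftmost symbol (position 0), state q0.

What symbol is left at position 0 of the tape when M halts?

a

state=q0 head=0 tape=[b]bbbaba   (q0,b)→(q2,b,→)
state=q2 head=1 tape=b[b]bbaba   (q2,b)→(q1,_,←)
state=q1 head=0 tape=[b]_bbaba   (q1,b)→(q3,a,→)
state=q3 head=1 tape=a[_]bbaba   (q3,_)→(q2,_,→)
state=q2 head=2 tape=a_[b]baba   (q2,b)→(q1,_,←)
state=q1 head=1 tape=a[_]_baba   (q1,_)→(q2,b,→)
state=q2 head=2 tape=ab[_]baba   (q2,_)→(q1,b,←)
state=q1 head=1 tape=a[b]bbaba   (q1,b)→(q3,a,→)
state=q3 head=2 tape=aa[b]baba   (q3,b)→(q1,_,→)
state=q1 head=3 tape=aa_[b]aba   (q1,b)→(q3,a,→)
state=q3 head=4 tape=aa_a[a]ba   (q3,a)→(q1,_,←)
state=q1 head=3 tape=aa_[a]_ba
Cell 0 holds a when M halts.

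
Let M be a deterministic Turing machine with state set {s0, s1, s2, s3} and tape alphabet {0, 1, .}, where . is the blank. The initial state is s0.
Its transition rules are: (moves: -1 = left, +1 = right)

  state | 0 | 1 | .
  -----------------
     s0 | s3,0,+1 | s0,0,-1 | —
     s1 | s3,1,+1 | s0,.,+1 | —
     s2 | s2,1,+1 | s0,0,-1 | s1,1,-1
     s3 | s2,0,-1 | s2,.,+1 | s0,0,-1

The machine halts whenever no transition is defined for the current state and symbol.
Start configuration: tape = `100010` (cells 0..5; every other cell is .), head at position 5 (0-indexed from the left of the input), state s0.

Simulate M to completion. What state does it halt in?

state=s0 head=5 tape=10001[0]..   (s0,0)→(s3,0,+1)
state=s3 head=6 tape=100010[.].   (s3,.)→(s0,0,-1)
state=s0 head=5 tape=10001[0]0.   (s0,0)→(s3,0,+1)
state=s3 head=6 tape=100010[0].   (s3,0)→(s2,0,-1)
state=s2 head=5 tape=10001[0]0.   (s2,0)→(s2,1,+1)
state=s2 head=6 tape=100011[0].   (s2,0)→(s2,1,+1)
state=s2 head=7 tape=1000111[.]   (s2,.)→(s1,1,-1)
state=s1 head=6 tape=100011[1]1   (s1,1)→(s0,.,+1)
state=s0 head=7 tape=100011.[1]   (s0,1)→(s0,0,-1)
state=s0 head=6 tape=100011[.]0
No transition is defined for (s0, .); M halts in state s0.

s0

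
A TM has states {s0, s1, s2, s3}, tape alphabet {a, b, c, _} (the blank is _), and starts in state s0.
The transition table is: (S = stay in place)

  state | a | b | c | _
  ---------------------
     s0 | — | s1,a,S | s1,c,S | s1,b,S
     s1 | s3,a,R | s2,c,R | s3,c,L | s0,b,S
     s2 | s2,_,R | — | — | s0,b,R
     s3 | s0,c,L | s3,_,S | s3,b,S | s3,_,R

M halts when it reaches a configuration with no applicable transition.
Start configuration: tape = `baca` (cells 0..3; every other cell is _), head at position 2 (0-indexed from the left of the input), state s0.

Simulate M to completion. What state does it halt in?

s2

state=s0 head=2 tape=ba[c]a   (s0,c)→(s1,c,S)
state=s1 head=2 tape=ba[c]a   (s1,c)→(s3,c,L)
state=s3 head=1 tape=b[a]ca   (s3,a)→(s0,c,L)
state=s0 head=0 tape=[b]cca   (s0,b)→(s1,a,S)
state=s1 head=0 tape=[a]cca   (s1,a)→(s3,a,R)
state=s3 head=1 tape=a[c]ca   (s3,c)→(s3,b,S)
state=s3 head=1 tape=a[b]ca   (s3,b)→(s3,_,S)
state=s3 head=1 tape=a[_]ca   (s3,_)→(s3,_,R)
state=s3 head=2 tape=a_[c]a   (s3,c)→(s3,b,S)
state=s3 head=2 tape=a_[b]a   (s3,b)→(s3,_,S)
state=s3 head=2 tape=a_[_]a   (s3,_)→(s3,_,R)
state=s3 head=3 tape=a__[a]   (s3,a)→(s0,c,L)
state=s0 head=2 tape=a_[_]c   (s0,_)→(s1,b,S)
state=s1 head=2 tape=a_[b]c   (s1,b)→(s2,c,R)
state=s2 head=3 tape=a_c[c]
No transition is defined for (s2, c); M halts in state s2.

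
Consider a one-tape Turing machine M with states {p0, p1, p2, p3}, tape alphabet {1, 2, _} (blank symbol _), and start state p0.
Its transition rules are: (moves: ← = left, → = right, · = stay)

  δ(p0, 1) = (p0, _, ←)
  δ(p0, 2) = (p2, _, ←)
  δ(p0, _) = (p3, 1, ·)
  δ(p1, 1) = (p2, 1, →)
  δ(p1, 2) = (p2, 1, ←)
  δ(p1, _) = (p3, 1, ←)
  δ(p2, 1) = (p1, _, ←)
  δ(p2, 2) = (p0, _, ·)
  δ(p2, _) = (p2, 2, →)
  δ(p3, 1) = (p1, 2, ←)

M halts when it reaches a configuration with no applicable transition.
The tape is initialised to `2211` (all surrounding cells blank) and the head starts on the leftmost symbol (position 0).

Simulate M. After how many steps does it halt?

11

state=p0 head=0 tape=___[2]211   (p0,2)→(p2,_,←)
state=p2 head=-1 tape=__[_]_211   (p2,_)→(p2,2,→)
state=p2 head=0 tape=__2[_]211   (p2,_)→(p2,2,→)
state=p2 head=1 tape=__22[2]11   (p2,2)→(p0,_,·)
state=p0 head=1 tape=__22[_]11   (p0,_)→(p3,1,·)
state=p3 head=1 tape=__22[1]11   (p3,1)→(p1,2,←)
state=p1 head=0 tape=__2[2]211   (p1,2)→(p2,1,←)
state=p2 head=-1 tape=__[2]1211   (p2,2)→(p0,_,·)
state=p0 head=-1 tape=__[_]1211   (p0,_)→(p3,1,·)
state=p3 head=-1 tape=__[1]1211   (p3,1)→(p1,2,←)
state=p1 head=-2 tape=_[_]21211   (p1,_)→(p3,1,←)
state=p3 head=-3 tape=[_]121211
M halts after 11 transitions.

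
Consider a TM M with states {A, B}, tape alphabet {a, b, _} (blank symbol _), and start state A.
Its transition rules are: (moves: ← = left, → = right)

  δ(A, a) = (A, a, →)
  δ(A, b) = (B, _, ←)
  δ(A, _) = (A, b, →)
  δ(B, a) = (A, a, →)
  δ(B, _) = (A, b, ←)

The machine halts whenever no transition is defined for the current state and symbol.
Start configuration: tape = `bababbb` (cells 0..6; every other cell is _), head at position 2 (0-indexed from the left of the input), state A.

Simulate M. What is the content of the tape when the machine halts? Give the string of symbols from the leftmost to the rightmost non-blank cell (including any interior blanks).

babab_b

state=A head=2 tape=ba[b]abbb   (A,b)→(B,_,←)
state=B head=1 tape=b[a]_abbb   (B,a)→(A,a,→)
state=A head=2 tape=ba[_]abbb   (A,_)→(A,b,→)
state=A head=3 tape=bab[a]bbb   (A,a)→(A,a,→)
state=A head=4 tape=baba[b]bb   (A,b)→(B,_,←)
state=B head=3 tape=bab[a]_bb   (B,a)→(A,a,→)
state=A head=4 tape=baba[_]bb   (A,_)→(A,b,→)
state=A head=5 tape=babab[b]b   (A,b)→(B,_,←)
state=B head=4 tape=baba[b]_b
The non-blank tape span at halt is babab_b.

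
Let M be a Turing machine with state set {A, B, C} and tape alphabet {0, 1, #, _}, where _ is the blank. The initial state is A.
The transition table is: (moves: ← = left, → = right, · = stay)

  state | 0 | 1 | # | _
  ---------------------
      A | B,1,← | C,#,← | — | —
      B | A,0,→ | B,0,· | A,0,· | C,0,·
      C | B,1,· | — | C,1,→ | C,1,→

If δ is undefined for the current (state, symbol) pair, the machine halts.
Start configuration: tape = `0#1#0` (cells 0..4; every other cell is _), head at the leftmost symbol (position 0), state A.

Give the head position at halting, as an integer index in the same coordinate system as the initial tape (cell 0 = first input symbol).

0

A | _[0]#1#0   read 0 → write 1, move ←, go to B
B | [_]1#1#0   read _ → write 0, move ·, go to C
C | [0]1#1#0   read 0 → write 1, move ·, go to B
B | [1]1#1#0   read 1 → write 0, move ·, go to B
B | [0]1#1#0   read 0 → write 0, move →, go to A
A | 0[1]#1#0   read 1 → write #, move ←, go to C
C | [0]##1#0   read 0 → write 1, move ·, go to B
B | [1]##1#0   read 1 → write 0, move ·, go to B
B | [0]##1#0   read 0 → write 0, move →, go to A
A | 0[#]#1#0
At halt the head is at cell 0.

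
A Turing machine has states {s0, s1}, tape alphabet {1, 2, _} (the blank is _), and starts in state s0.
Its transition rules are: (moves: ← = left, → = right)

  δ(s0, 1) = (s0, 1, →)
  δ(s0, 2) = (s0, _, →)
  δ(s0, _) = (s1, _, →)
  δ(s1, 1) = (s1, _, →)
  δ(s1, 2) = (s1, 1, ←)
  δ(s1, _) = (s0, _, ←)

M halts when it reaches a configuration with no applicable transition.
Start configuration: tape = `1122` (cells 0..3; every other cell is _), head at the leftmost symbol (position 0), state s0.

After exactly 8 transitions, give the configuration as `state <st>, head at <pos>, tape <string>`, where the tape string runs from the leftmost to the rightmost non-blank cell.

state=s0 head=0 tape=[1]122__   (s0,1)→(s0,1,→)
state=s0 head=1 tape=1[1]22__   (s0,1)→(s0,1,→)
state=s0 head=2 tape=11[2]2__   (s0,2)→(s0,_,→)
state=s0 head=3 tape=11_[2]__   (s0,2)→(s0,_,→)
state=s0 head=4 tape=11__[_]_   (s0,_)→(s1,_,→)
state=s1 head=5 tape=11___[_]   (s1,_)→(s0,_,←)
state=s0 head=4 tape=11__[_]_   (s0,_)→(s1,_,→)
state=s1 head=5 tape=11___[_]   (s1,_)→(s0,_,←)
state=s0 head=4 tape=11__[_]_
After 8 steps: state s0, head at 4, tape 11.

state s0, head at 4, tape 11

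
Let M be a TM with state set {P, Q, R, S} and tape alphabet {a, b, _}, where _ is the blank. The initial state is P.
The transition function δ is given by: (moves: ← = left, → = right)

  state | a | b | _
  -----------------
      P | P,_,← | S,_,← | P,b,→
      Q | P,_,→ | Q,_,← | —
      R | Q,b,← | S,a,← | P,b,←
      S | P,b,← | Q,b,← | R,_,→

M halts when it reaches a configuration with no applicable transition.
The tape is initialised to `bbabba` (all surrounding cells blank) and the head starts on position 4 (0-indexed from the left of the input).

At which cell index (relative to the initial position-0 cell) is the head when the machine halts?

P | _bbab[b]a   read b → write _, move ←, go to S
S | _bba[b]_a   read b → write b, move ←, go to Q
Q | _bb[a]b_a   read a → write _, move →, go to P
P | _bb_[b]_a   read b → write _, move ←, go to S
S | _bb[_]__a   read _ → write _, move →, go to R
R | _bb_[_]_a   read _ → write b, move ←, go to P
P | _bb[_]b_a   read _ → write b, move →, go to P
P | _bbb[b]_a   read b → write _, move ←, go to S
S | _bb[b]__a   read b → write b, move ←, go to Q
Q | _b[b]b__a   read b → write _, move ←, go to Q
Q | _[b]_b__a   read b → write _, move ←, go to Q
Q | [_]__b__a
At halt the head is at cell -1.

-1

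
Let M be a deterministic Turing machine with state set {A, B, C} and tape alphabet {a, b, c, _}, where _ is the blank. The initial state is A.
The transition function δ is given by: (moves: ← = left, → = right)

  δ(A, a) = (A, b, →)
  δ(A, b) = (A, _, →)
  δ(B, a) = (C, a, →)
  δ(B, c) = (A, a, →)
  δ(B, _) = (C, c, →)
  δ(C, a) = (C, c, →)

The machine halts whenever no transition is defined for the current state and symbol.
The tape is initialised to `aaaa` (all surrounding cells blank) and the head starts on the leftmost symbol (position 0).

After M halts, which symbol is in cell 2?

state=A head=0 tape=[a]aaa_   (A,a)→(A,b,→)
state=A head=1 tape=b[a]aa_   (A,a)→(A,b,→)
state=A head=2 tape=bb[a]a_   (A,a)→(A,b,→)
state=A head=3 tape=bbb[a]_   (A,a)→(A,b,→)
state=A head=4 tape=bbbb[_]
Cell 2 holds b when M halts.

b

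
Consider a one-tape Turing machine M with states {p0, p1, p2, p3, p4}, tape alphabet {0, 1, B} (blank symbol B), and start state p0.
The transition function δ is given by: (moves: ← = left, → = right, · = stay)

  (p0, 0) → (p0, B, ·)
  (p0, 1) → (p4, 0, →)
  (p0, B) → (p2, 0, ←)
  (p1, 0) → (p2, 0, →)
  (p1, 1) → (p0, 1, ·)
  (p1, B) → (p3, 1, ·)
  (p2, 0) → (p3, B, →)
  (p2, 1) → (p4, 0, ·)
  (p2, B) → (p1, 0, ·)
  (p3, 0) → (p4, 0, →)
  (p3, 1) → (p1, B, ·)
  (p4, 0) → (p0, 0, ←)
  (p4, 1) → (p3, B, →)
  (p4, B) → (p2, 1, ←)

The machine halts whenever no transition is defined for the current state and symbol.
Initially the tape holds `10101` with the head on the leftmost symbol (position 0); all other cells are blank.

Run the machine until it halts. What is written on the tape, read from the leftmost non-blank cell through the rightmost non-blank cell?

0B0B0

state=p0 head=0 tape=B[1]0101B   (p0,1)→(p4,0,→)
state=p4 head=1 tape=B0[0]101B   (p4,0)→(p0,0,←)
state=p0 head=0 tape=B[0]0101B   (p0,0)→(p0,B,·)
state=p0 head=0 tape=B[B]0101B   (p0,B)→(p2,0,←)
state=p2 head=-1 tape=[B]00101B   (p2,B)→(p1,0,·)
state=p1 head=-1 tape=[0]00101B   (p1,0)→(p2,0,→)
state=p2 head=0 tape=0[0]0101B   (p2,0)→(p3,B,→)
state=p3 head=1 tape=0B[0]101B   (p3,0)→(p4,0,→)
state=p4 head=2 tape=0B0[1]01B   (p4,1)→(p3,B,→)
state=p3 head=3 tape=0B0B[0]1B   (p3,0)→(p4,0,→)
state=p4 head=4 tape=0B0B0[1]B   (p4,1)→(p3,B,→)
state=p3 head=5 tape=0B0B0B[B]
The non-blank tape span at halt is 0B0B0.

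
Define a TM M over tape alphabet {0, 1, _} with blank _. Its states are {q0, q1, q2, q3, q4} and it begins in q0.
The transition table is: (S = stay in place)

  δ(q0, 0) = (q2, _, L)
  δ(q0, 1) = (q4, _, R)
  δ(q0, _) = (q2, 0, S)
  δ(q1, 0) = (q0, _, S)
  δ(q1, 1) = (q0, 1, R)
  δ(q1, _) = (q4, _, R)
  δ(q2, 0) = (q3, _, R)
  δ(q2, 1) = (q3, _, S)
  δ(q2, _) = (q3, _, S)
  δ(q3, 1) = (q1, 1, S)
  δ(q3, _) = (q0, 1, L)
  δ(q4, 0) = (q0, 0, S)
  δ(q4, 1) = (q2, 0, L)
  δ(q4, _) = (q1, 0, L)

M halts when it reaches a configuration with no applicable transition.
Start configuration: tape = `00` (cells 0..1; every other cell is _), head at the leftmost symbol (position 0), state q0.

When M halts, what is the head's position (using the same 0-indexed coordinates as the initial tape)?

q0 | __[0]0   read 0 → write _, move L, go to q2
q2 | _[_]_0   read _ → write _, move S, go to q3
q3 | _[_]_0   read _ → write 1, move L, go to q0
q0 | [_]1_0   read _ → write 0, move S, go to q2
q2 | [0]1_0   read 0 → write _, move R, go to q3
q3 | _[1]_0   read 1 → write 1, move S, go to q1
q1 | _[1]_0   read 1 → write 1, move R, go to q0
q0 | _1[_]0   read _ → write 0, move S, go to q2
q2 | _1[0]0   read 0 → write _, move R, go to q3
q3 | _1_[0]
At halt the head is at cell 1.

1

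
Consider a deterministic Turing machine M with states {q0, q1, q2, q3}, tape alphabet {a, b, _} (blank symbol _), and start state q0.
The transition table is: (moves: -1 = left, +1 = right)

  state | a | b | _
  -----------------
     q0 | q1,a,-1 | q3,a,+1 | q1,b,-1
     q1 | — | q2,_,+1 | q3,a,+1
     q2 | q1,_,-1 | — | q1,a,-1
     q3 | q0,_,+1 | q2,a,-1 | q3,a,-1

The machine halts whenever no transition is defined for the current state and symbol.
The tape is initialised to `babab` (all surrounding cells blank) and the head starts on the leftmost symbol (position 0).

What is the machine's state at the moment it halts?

q0 | [b]abab__   read b → write a, move +1, go to q3
q3 | a[a]bab__   read a → write _, move +1, go to q0
q0 | a_[b]ab__   read b → write a, move +1, go to q3
q3 | a_a[a]b__   read a → write _, move +1, go to q0
q0 | a_a_[b]__   read b → write a, move +1, go to q3
q3 | a_a_a[_]_   read _ → write a, move -1, go to q3
q3 | a_a_[a]a_   read a → write _, move +1, go to q0
q0 | a_a__[a]_   read a → write a, move -1, go to q1
q1 | a_a_[_]a_   read _ → write a, move +1, go to q3
q3 | a_a_a[a]_   read a → write _, move +1, go to q0
q0 | a_a_a_[_]   read _ → write b, move -1, go to q1
q1 | a_a_a[_]b   read _ → write a, move +1, go to q3
q3 | a_a_aa[b]   read b → write a, move -1, go to q2
q2 | a_a_a[a]a   read a → write _, move -1, go to q1
q1 | a_a_[a]_a
No transition is defined for (q1, a); M halts in state q1.

q1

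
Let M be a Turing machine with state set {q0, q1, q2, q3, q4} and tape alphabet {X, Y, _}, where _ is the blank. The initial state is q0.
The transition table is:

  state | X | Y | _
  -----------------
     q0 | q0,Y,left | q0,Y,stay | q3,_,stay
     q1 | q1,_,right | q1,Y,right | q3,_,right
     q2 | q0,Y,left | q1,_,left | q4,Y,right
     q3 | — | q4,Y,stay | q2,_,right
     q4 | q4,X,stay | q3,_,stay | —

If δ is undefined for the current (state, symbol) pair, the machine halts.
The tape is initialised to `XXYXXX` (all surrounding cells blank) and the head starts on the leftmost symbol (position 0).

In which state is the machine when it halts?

q0 | _[X]XYXXX__   read X → write Y, move left, go to q0
q0 | [_]YXYXXX__   read _ → write _, move stay, go to q3
q3 | [_]YXYXXX__   read _ → write _, move right, go to q2
q2 | _[Y]XYXXX__   read Y → write _, move left, go to q1
q1 | [_]_XYXXX__   read _ → write _, move right, go to q3
q3 | _[_]XYXXX__   read _ → write _, move right, go to q2
q2 | __[X]YXXX__   read X → write Y, move left, go to q0
q0 | _[_]YYXXX__   read _ → write _, move stay, go to q3
q3 | _[_]YYXXX__   read _ → write _, move right, go to q2
q2 | __[Y]YXXX__   read Y → write _, move left, go to q1
q1 | _[_]_YXXX__   read _ → write _, move right, go to q3
q3 | __[_]YXXX__   read _ → write _, move right, go to q2
q2 | ___[Y]XXX__   read Y → write _, move left, go to q1
q1 | __[_]_XXX__   read _ → write _, move right, go to q3
q3 | ___[_]XXX__   read _ → write _, move right, go to q2
q2 | ____[X]XX__   read X → write Y, move left, go to q0
q0 | ___[_]YXX__   read _ → write _, move stay, go to q3
q3 | ___[_]YXX__   read _ → write _, move right, go to q2
q2 | ____[Y]XX__   read Y → write _, move left, go to q1
q1 | ___[_]_XX__   read _ → write _, move right, go to q3
q3 | ____[_]XX__   read _ → write _, move right, go to q2
q2 | _____[X]X__   read X → write Y, move left, go to q0
q0 | ____[_]YX__   read _ → write _, move stay, go to q3
q3 | ____[_]YX__   read _ → write _, move right, go to q2
q2 | _____[Y]X__   read Y → write _, move left, go to q1
q1 | ____[_]_X__   read _ → write _, move right, go to q3
q3 | _____[_]X__   read _ → write _, move right, go to q2
q2 | ______[X]__   read X → write Y, move left, go to q0
q0 | _____[_]Y__   read _ → write _, move stay, go to q3
q3 | _____[_]Y__   read _ → write _, move right, go to q2
q2 | ______[Y]__   read Y → write _, move left, go to q1
q1 | _____[_]___   read _ → write _, move right, go to q3
q3 | ______[_]__   read _ → write _, move right, go to q2
q2 | _______[_]_   read _ → write Y, move right, go to q4
q4 | _______Y[_]
No transition is defined for (q4, _); M halts in state q4.

q4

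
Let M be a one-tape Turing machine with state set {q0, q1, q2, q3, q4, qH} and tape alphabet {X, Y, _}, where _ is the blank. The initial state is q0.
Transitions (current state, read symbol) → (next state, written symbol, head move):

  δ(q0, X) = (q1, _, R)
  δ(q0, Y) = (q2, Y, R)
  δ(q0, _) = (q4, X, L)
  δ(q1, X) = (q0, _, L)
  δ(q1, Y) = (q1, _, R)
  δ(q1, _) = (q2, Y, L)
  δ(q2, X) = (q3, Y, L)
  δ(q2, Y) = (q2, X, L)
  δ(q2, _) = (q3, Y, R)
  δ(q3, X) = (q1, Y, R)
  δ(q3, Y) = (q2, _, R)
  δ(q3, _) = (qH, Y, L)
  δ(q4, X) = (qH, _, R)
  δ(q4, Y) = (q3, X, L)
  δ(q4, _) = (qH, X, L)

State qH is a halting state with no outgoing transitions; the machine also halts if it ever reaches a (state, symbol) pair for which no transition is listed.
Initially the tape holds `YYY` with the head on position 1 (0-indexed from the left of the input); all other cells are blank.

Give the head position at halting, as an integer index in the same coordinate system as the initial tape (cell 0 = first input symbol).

4

state=q0 head=1 tape=__Y[Y]Y___   (q0,Y)→(q2,Y,R)
state=q2 head=2 tape=__YY[Y]___   (q2,Y)→(q2,X,L)
state=q2 head=1 tape=__Y[Y]X___   (q2,Y)→(q2,X,L)
state=q2 head=0 tape=__[Y]XX___   (q2,Y)→(q2,X,L)
state=q2 head=-1 tape=_[_]XXX___   (q2,_)→(q3,Y,R)
state=q3 head=0 tape=_Y[X]XX___   (q3,X)→(q1,Y,R)
state=q1 head=1 tape=_YY[X]X___   (q1,X)→(q0,_,L)
state=q0 head=0 tape=_Y[Y]_X___   (q0,Y)→(q2,Y,R)
state=q2 head=1 tape=_YY[_]X___   (q2,_)→(q3,Y,R)
state=q3 head=2 tape=_YYY[X]___   (q3,X)→(q1,Y,R)
state=q1 head=3 tape=_YYYY[_]__   (q1,_)→(q2,Y,L)
state=q2 head=2 tape=_YYY[Y]Y__   (q2,Y)→(q2,X,L)
state=q2 head=1 tape=_YY[Y]XY__   (q2,Y)→(q2,X,L)
state=q2 head=0 tape=_Y[Y]XXY__   (q2,Y)→(q2,X,L)
state=q2 head=-1 tape=_[Y]XXXY__   (q2,Y)→(q2,X,L)
state=q2 head=-2 tape=[_]XXXXY__   (q2,_)→(q3,Y,R)
state=q3 head=-1 tape=Y[X]XXXY__   (q3,X)→(q1,Y,R)
state=q1 head=0 tape=YY[X]XXY__   (q1,X)→(q0,_,L)
state=q0 head=-1 tape=Y[Y]_XXY__   (q0,Y)→(q2,Y,R)
state=q2 head=0 tape=YY[_]XXY__   (q2,_)→(q3,Y,R)
state=q3 head=1 tape=YYY[X]XY__   (q3,X)→(q1,Y,R)
state=q1 head=2 tape=YYYY[X]Y__   (q1,X)→(q0,_,L)
state=q0 head=1 tape=YYY[Y]_Y__   (q0,Y)→(q2,Y,R)
state=q2 head=2 tape=YYYY[_]Y__   (q2,_)→(q3,Y,R)
state=q3 head=3 tape=YYYYY[Y]__   (q3,Y)→(q2,_,R)
state=q2 head=4 tape=YYYYY_[_]_   (q2,_)→(q3,Y,R)
state=q3 head=5 tape=YYYYY_Y[_]   (q3,_)→(qH,Y,L)
state=qH head=4 tape=YYYYY_[Y]Y
At halt the head is at cell 4.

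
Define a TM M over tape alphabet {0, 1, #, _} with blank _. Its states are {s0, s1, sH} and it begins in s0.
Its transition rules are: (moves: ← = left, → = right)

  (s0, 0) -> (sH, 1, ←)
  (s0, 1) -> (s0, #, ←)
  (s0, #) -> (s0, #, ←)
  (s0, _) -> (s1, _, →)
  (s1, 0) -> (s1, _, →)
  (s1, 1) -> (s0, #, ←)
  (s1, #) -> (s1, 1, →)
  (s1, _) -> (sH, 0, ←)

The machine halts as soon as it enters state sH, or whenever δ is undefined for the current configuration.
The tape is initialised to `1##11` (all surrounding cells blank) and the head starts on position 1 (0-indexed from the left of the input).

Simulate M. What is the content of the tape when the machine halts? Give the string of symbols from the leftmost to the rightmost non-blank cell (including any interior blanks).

state=s0 head=1 tape=_1[#]#11_   (s0,#)→(s0,#,←)
state=s0 head=0 tape=_[1]##11_   (s0,1)→(s0,#,←)
state=s0 head=-1 tape=[_]###11_   (s0,_)→(s1,_,→)
state=s1 head=0 tape=_[#]##11_   (s1,#)→(s1,1,→)
state=s1 head=1 tape=_1[#]#11_   (s1,#)→(s1,1,→)
state=s1 head=2 tape=_11[#]11_   (s1,#)→(s1,1,→)
state=s1 head=3 tape=_111[1]1_   (s1,1)→(s0,#,←)
state=s0 head=2 tape=_11[1]#1_   (s0,1)→(s0,#,←)
state=s0 head=1 tape=_1[1]##1_   (s0,1)→(s0,#,←)
state=s0 head=0 tape=_[1]###1_   (s0,1)→(s0,#,←)
state=s0 head=-1 tape=[_]####1_   (s0,_)→(s1,_,→)
state=s1 head=0 tape=_[#]###1_   (s1,#)→(s1,1,→)
state=s1 head=1 tape=_1[#]##1_   (s1,#)→(s1,1,→)
state=s1 head=2 tape=_11[#]#1_   (s1,#)→(s1,1,→)
state=s1 head=3 tape=_111[#]1_   (s1,#)→(s1,1,→)
state=s1 head=4 tape=_1111[1]_   (s1,1)→(s0,#,←)
state=s0 head=3 tape=_111[1]#_   (s0,1)→(s0,#,←)
state=s0 head=2 tape=_11[1]##_   (s0,1)→(s0,#,←)
state=s0 head=1 tape=_1[1]###_   (s0,1)→(s0,#,←)
state=s0 head=0 tape=_[1]####_   (s0,1)→(s0,#,←)
state=s0 head=-1 tape=[_]#####_   (s0,_)→(s1,_,→)
state=s1 head=0 tape=_[#]####_   (s1,#)→(s1,1,→)
state=s1 head=1 tape=_1[#]###_   (s1,#)→(s1,1,→)
state=s1 head=2 tape=_11[#]##_   (s1,#)→(s1,1,→)
state=s1 head=3 tape=_111[#]#_   (s1,#)→(s1,1,→)
state=s1 head=4 tape=_1111[#]_   (s1,#)→(s1,1,→)
state=s1 head=5 tape=_11111[_]   (s1,_)→(sH,0,←)
state=sH head=4 tape=_1111[1]0
The non-blank tape span at halt is 111110.

111110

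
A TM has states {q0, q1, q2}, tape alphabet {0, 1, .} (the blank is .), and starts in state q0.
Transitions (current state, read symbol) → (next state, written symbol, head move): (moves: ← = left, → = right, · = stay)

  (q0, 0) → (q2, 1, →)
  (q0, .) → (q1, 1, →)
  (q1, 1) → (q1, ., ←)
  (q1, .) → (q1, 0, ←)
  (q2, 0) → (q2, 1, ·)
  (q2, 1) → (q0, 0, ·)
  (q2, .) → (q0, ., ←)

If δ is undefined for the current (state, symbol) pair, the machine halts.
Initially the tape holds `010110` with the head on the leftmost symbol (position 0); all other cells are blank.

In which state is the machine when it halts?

q0 | [0]10110.   read 0 → write 1, move →, go to q2
q2 | 1[1]0110.   read 1 → write 0, move ·, go to q0
q0 | 1[0]0110.   read 0 → write 1, move →, go to q2
q2 | 11[0]110.   read 0 → write 1, move ·, go to q2
q2 | 11[1]110.   read 1 → write 0, move ·, go to q0
q0 | 11[0]110.   read 0 → write 1, move →, go to q2
q2 | 111[1]10.   read 1 → write 0, move ·, go to q0
q0 | 111[0]10.   read 0 → write 1, move →, go to q2
q2 | 1111[1]0.   read 1 → write 0, move ·, go to q0
q0 | 1111[0]0.   read 0 → write 1, move →, go to q2
q2 | 11111[0].   read 0 → write 1, move ·, go to q2
q2 | 11111[1].   read 1 → write 0, move ·, go to q0
q0 | 11111[0].   read 0 → write 1, move →, go to q2
q2 | 111111[.]   read . → write ., move ←, go to q0
q0 | 11111[1].
No transition is defined for (q0, 1); M halts in state q0.

q0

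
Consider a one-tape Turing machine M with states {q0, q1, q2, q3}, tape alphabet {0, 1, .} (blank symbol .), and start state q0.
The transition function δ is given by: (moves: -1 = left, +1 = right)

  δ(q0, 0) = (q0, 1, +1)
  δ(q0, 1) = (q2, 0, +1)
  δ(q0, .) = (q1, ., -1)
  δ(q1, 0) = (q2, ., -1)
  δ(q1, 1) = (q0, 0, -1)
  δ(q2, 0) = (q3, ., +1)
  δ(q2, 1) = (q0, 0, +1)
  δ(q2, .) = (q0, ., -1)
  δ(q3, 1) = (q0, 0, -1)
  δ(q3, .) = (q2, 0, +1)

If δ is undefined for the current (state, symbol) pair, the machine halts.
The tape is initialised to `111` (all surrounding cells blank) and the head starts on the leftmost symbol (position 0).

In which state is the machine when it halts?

state=q0 head=0 tape=.[1]11..   (q0,1)→(q2,0,+1)
state=q2 head=1 tape=.0[1]1..   (q2,1)→(q0,0,+1)
state=q0 head=2 tape=.00[1]..   (q0,1)→(q2,0,+1)
state=q2 head=3 tape=.000[.].   (q2,.)→(q0,.,-1)
state=q0 head=2 tape=.00[0]..   (q0,0)→(q0,1,+1)
state=q0 head=3 tape=.001[.].   (q0,.)→(q1,.,-1)
state=q1 head=2 tape=.00[1]..   (q1,1)→(q0,0,-1)
state=q0 head=1 tape=.0[0]0..   (q0,0)→(q0,1,+1)
state=q0 head=2 tape=.01[0]..   (q0,0)→(q0,1,+1)
state=q0 head=3 tape=.011[.].   (q0,.)→(q1,.,-1)
state=q1 head=2 tape=.01[1]..   (q1,1)→(q0,0,-1)
state=q0 head=1 tape=.0[1]0..   (q0,1)→(q2,0,+1)
state=q2 head=2 tape=.00[0]..   (q2,0)→(q3,.,+1)
state=q3 head=3 tape=.00.[.].   (q3,.)→(q2,0,+1)
state=q2 head=4 tape=.00.0[.]   (q2,.)→(q0,.,-1)
state=q0 head=3 tape=.00.[0].   (q0,0)→(q0,1,+1)
state=q0 head=4 tape=.00.1[.]   (q0,.)→(q1,.,-1)
state=q1 head=3 tape=.00.[1].   (q1,1)→(q0,0,-1)
state=q0 head=2 tape=.00[.]0.   (q0,.)→(q1,.,-1)
state=q1 head=1 tape=.0[0].0.   (q1,0)→(q2,.,-1)
state=q2 head=0 tape=.[0]..0.   (q2,0)→(q3,.,+1)
state=q3 head=1 tape=..[.].0.   (q3,.)→(q2,0,+1)
state=q2 head=2 tape=..0[.]0.   (q2,.)→(q0,.,-1)
state=q0 head=1 tape=..[0].0.   (q0,0)→(q0,1,+1)
state=q0 head=2 tape=..1[.]0.   (q0,.)→(q1,.,-1)
state=q1 head=1 tape=..[1].0.   (q1,1)→(q0,0,-1)
state=q0 head=0 tape=.[.]0.0.   (q0,.)→(q1,.,-1)
state=q1 head=-1 tape=[.].0.0.
No transition is defined for (q1, .); M halts in state q1.

q1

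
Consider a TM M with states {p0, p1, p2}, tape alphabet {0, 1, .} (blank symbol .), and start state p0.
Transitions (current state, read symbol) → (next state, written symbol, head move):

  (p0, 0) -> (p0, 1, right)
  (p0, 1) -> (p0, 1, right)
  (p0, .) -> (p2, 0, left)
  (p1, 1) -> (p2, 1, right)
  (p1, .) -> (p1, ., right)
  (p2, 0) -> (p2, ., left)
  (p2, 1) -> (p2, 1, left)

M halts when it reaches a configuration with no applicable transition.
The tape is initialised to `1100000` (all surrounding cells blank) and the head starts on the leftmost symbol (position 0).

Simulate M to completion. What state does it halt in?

state=p0 head=0 tape=.[1]100000.   (p0,1)→(p0,1,right)
state=p0 head=1 tape=.1[1]00000.   (p0,1)→(p0,1,right)
state=p0 head=2 tape=.11[0]0000.   (p0,0)→(p0,1,right)
state=p0 head=3 tape=.111[0]000.   (p0,0)→(p0,1,right)
state=p0 head=4 tape=.1111[0]00.   (p0,0)→(p0,1,right)
state=p0 head=5 tape=.11111[0]0.   (p0,0)→(p0,1,right)
state=p0 head=6 tape=.111111[0].   (p0,0)→(p0,1,right)
state=p0 head=7 tape=.1111111[.]   (p0,.)→(p2,0,left)
state=p2 head=6 tape=.111111[1]0   (p2,1)→(p2,1,left)
state=p2 head=5 tape=.11111[1]10   (p2,1)→(p2,1,left)
state=p2 head=4 tape=.1111[1]110   (p2,1)→(p2,1,left)
state=p2 head=3 tape=.111[1]1110   (p2,1)→(p2,1,left)
state=p2 head=2 tape=.11[1]11110   (p2,1)→(p2,1,left)
state=p2 head=1 tape=.1[1]111110   (p2,1)→(p2,1,left)
state=p2 head=0 tape=.[1]1111110   (p2,1)→(p2,1,left)
state=p2 head=-1 tape=[.]11111110
No transition is defined for (p2, .); M halts in state p2.

p2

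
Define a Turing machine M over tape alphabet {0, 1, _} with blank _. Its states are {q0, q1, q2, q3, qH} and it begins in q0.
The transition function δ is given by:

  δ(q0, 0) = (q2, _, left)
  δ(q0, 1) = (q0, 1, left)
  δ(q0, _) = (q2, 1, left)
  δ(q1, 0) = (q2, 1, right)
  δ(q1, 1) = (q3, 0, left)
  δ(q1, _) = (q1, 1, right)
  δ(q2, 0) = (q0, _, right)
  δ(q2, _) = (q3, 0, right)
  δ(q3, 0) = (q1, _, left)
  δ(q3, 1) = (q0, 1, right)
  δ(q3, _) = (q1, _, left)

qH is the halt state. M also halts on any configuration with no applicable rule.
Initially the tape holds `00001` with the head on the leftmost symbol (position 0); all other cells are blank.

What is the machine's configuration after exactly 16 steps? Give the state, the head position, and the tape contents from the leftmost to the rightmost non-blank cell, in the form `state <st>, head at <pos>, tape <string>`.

state q2, head at 4, tape 1111011

state=q0 head=0 tape=_[0]0001_   (q0,0)→(q2,_,left)
state=q2 head=-1 tape=[_]_0001_   (q2,_)→(q3,0,right)
state=q3 head=0 tape=0[_]0001_   (q3,_)→(q1,_,left)
state=q1 head=-1 tape=[0]_0001_   (q1,0)→(q2,1,right)
state=q2 head=0 tape=1[_]0001_   (q2,_)→(q3,0,right)
state=q3 head=1 tape=10[0]001_   (q3,0)→(q1,_,left)
state=q1 head=0 tape=1[0]_001_   (q1,0)→(q2,1,right)
state=q2 head=1 tape=11[_]001_   (q2,_)→(q3,0,right)
state=q3 head=2 tape=110[0]01_   (q3,0)→(q1,_,left)
state=q1 head=1 tape=11[0]_01_   (q1,0)→(q2,1,right)
state=q2 head=2 tape=111[_]01_   (q2,_)→(q3,0,right)
state=q3 head=3 tape=1110[0]1_   (q3,0)→(q1,_,left)
state=q1 head=2 tape=111[0]_1_   (q1,0)→(q2,1,right)
state=q2 head=3 tape=1111[_]1_   (q2,_)→(q3,0,right)
state=q3 head=4 tape=11110[1]_   (q3,1)→(q0,1,right)
state=q0 head=5 tape=111101[_]   (q0,_)→(q2,1,left)
state=q2 head=4 tape=11110[1]1
After 16 steps: state q2, head at 4, tape 1111011.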